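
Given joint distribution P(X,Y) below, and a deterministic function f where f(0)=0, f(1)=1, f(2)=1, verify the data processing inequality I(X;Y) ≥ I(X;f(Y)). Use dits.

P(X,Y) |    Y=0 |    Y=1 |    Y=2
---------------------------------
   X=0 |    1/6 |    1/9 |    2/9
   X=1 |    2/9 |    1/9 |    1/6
I(X;Y) = 0.0035, I(X;f(Y)) = 0.0028, inequality holds: 0.0035 ≥ 0.0028

Data Processing Inequality: For any Markov chain X → Y → Z, we have I(X;Y) ≥ I(X;Z).

Here Z = f(Y) is a deterministic function of Y, forming X → Y → Z.

Original I(X;Y) = 0.0035 dits

After applying f:
P(X,Z) where Z=f(Y):
- P(X,Z=0) = P(X,Y=0)
- P(X,Z=1) = P(X,Y=1) + P(X,Y=2)

I(X;Z) = I(X;f(Y)) = 0.0028 dits

Verification: 0.0035 ≥ 0.0028 ✓

Information cannot be created by processing; the function f can only lose information about X.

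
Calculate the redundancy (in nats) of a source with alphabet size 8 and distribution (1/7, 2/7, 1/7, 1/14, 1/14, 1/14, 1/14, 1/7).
0.1335 nats

Redundancy measures how far a source is from maximum entropy:
R = H_max - H(X)

Maximum entropy for 8 symbols: H_max = log_e(8) = 2.0794 nats
Actual entropy: H(X) = 1.9459 nats
Redundancy: R = 2.0794 - 1.9459 = 0.1335 nats

This redundancy represents potential for compression: the source could be compressed by 0.1335 nats per symbol.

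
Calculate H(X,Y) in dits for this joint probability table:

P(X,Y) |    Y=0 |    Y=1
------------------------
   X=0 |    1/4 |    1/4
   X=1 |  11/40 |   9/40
0.6010 dits

Joint entropy is H(X,Y) = -Σ_{x,y} p(x,y) log p(x,y).

Summing over all non-zero entries:
H(X,Y) = -[1/4·log_10(1/4) + 1/4·log_10(1/4) + 11/40·log_10(11/40) + 9/40·log_10(9/40)]
H(X,Y) = 0.6010 dits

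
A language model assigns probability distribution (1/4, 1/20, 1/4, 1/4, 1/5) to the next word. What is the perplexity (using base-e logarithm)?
4.5330

Perplexity is e^H (or exp(H) for natural log).

First, H = -Σ p log p = 1.5114 nats
Perplexity = e^1.5114 = 4.5330

Interpretation: The model's uncertainty is equivalent to choosing uniformly among 4.5 options.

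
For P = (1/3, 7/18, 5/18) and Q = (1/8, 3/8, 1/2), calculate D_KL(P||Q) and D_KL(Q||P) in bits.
D_KL(P||Q) = 0.2565, D_KL(Q||P) = 0.2274

KL divergence is not symmetric: D_KL(P||Q) ≠ D_KL(Q||P) in general.

D_KL(P||Q) = 0.2565 bits
D_KL(Q||P) = 0.2274 bits

No, they are not equal!

This asymmetry is why KL divergence is not a true distance metric.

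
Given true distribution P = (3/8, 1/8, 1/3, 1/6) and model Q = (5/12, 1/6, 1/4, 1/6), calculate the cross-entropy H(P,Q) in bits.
1.8943 bits

Cross-entropy: H(P,Q) = -Σ p(x) log q(x)

Alternatively: H(P,Q) = H(P) + D_KL(P||Q)
H(P) = 1.8648 bits
D_KL(P||Q) = 0.0295 bits

H(P,Q) = 1.8648 + 0.0295 = 1.8943 bits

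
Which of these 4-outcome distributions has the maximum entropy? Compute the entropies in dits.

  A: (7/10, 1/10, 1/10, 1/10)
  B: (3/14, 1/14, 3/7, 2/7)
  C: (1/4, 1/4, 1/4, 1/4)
C

For a discrete distribution over n outcomes, entropy is maximized by the uniform distribution.

Computing entropies:
H(A) = 0.4084 dits
H(B) = 0.5384 dits
H(C) = 0.6021 dits

The uniform distribution (where all probabilities equal 1/4) achieves the maximum entropy of log_10(4) = 0.6021 dits.

Distribution C has the highest entropy.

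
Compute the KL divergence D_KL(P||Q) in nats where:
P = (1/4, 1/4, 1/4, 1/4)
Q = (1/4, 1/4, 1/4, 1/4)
0.0000 nats

KL divergence: D_KL(P||Q) = Σ p(x) log(p(x)/q(x))

Computing term by term:
  x=0: 1/4 × log_e[(1/4)/(1/4)] = 1/4 × 0.0000 = 0.0000
  x=1: 1/4 × log_e[(1/4)/(1/4)] = 1/4 × 0.0000 = 0.0000
  x=2: 1/4 × log_e[(1/4)/(1/4)] = 1/4 × 0.0000 = 0.0000
  x=3: 1/4 × log_e[(1/4)/(1/4)] = 1/4 × 0.0000 = 0.0000

D_KL(P||Q) = 0.0000 nats

Note: KL divergence is always non-negative and equals 0 iff P = Q.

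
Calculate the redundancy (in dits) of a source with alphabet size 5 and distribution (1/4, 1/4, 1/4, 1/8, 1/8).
0.0217 dits

Redundancy measures how far a source is from maximum entropy:
R = H_max - H(X)

Maximum entropy for 5 symbols: H_max = log_10(5) = 0.6990 dits
Actual entropy: H(X) = 0.6773 dits
Redundancy: R = 0.6990 - 0.6773 = 0.0217 dits

This redundancy represents potential for compression: the source could be compressed by 0.0217 dits per symbol.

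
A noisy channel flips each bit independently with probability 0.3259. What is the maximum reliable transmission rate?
0.0893 bits

For a binary symmetric channel (BSC) with error probability p:
Capacity C = 1 - H(p) bits per symbol

where H(p) = -p log₂(p) - (1-p) log₂(1-p) is the binary entropy function.

H(0.3259) = 0.9107 bits
C = 1 - 0.9107 = 0.0893 bits per symbol

This means we can reliably transmit up to 0.0893 bits of information per channel use.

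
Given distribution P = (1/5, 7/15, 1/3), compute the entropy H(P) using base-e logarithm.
1.0438 nats

Shannon entropy is H(X) = -Σ p(x) log p(x).

For P = (1/5, 7/15, 1/3):
H = -1/5 × log_e(1/5) -7/15 × log_e(7/15) -1/3 × log_e(1/3)
H = 1.0438 nats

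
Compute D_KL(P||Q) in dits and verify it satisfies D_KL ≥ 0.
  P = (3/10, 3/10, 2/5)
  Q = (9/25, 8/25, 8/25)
0.0066 dits

KL divergence satisfies the Gibbs inequality: D_KL(P||Q) ≥ 0 for all distributions P, Q.

D_KL(P||Q) = Σ p(x) log(p(x)/q(x))
Term by term:
  x=0: 3/10 × log_10[(3/10)/(9/25)] = -0.0238
  x=1: 3/10 × log_10[(3/10)/(8/25)] = -0.0084
  x=2: 2/5 × log_10[(2/5)/(8/25)] = 0.0388
D_KL(P||Q) = 0.0066 dits

D_KL(P||Q) = 0.0066 ≥ 0 ✓

This non-negativity is a fundamental property: relative entropy cannot be negative because it measures how different Q is from P.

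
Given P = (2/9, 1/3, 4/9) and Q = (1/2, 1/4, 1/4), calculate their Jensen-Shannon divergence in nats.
0.0442 nats

Jensen-Shannon divergence is:
JSD(P||Q) = 0.5 × D_KL(P||M) + 0.5 × D_KL(Q||M)
where M = 0.5 × (P + Q) is the mixture distribution.

M = 0.5 × (2/9, 1/3, 4/9) + 0.5 × (1/2, 1/4, 1/4) = (13/36, 7/24, 0.347222)

D_KL(P||M) = 0.0463 nats
D_KL(Q||M) = 0.0420 nats

JSD(P||Q) = 0.5 × 0.0463 + 0.5 × 0.0420 = 0.0442 nats

Unlike KL divergence, JSD is symmetric and bounded: 0 ≤ JSD ≤ log(2).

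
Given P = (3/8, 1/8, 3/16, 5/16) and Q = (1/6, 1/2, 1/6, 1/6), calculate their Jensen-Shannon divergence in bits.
0.1333 bits

Jensen-Shannon divergence is:
JSD(P||Q) = 0.5 × D_KL(P||M) + 0.5 × D_KL(Q||M)
where M = 0.5 × (P + Q) is the mixture distribution.

M = 0.5 × (3/8, 1/8, 3/16, 5/16) + 0.5 × (1/6, 1/2, 1/6, 1/6) = (0.270833, 5/16, 0.177083, 0.239583)

D_KL(P||M) = 0.1461 bits
D_KL(Q||M) = 0.1205 bits

JSD(P||Q) = 0.5 × 0.1461 + 0.5 × 0.1205 = 0.1333 bits

Unlike KL divergence, JSD is symmetric and bounded: 0 ≤ JSD ≤ log(2).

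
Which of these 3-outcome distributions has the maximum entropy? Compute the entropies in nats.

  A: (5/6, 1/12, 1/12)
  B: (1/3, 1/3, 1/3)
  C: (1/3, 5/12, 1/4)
B

For a discrete distribution over n outcomes, entropy is maximized by the uniform distribution.

Computing entropies:
H(A) = 0.5661 nats
H(B) = 1.0986 nats
H(C) = 1.0776 nats

The uniform distribution (where all probabilities equal 1/3) achieves the maximum entropy of log_e(3) = 1.0986 nats.

Distribution B has the highest entropy.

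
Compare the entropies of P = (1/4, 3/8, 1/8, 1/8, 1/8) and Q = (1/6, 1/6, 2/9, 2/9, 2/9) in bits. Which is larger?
Q

Computing entropies in bits:
H(P) = 2.1556
H(Q) = 2.3083

Distribution Q has higher entropy.

Intuition: The distribution closer to uniform (more spread out) has higher entropy.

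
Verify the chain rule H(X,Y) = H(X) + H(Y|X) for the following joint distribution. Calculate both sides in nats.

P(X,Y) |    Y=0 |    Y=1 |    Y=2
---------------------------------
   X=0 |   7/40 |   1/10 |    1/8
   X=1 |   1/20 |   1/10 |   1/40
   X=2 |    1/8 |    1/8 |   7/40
H(X,Y) = 2.0924, H(X) = 1.0352, H(Y|X) = 1.0572 (all in nats)

Chain rule: H(X,Y) = H(X) + H(Y|X)

Left side — joint entropy directly:
H(X,Y) = -Σ p(x,y) log p(x,y) = 2.0924 nats

Right side — compute H(Y|X) from the conditional distributions:
P(X) = (2/5, 7/40, 17/40), so H(X) = 1.0352 nats
H(Y|X) = Σ_x P(X=x) · H(Y|X=x):
  P(Y|X=0) = (7/16, 1/4, 5/16), H(Y|X=0) = 1.0717, weight P(X=0) = 2/5
  P(Y|X=1) = (2/7, 4/7, 1/7), H(Y|X=1) = 0.9557, weight P(X=1) = 7/40
  P(Y|X=2) = (5/17, 5/17, 7/17), H(Y|X=2) = 1.0852, weight P(X=2) = 17/40
H(Y|X) = 1.0572 nats

H(X) + H(Y|X) = 1.0352 + 1.0572 = 2.0924 nats

Both sides equal 2.0924 nats. ✓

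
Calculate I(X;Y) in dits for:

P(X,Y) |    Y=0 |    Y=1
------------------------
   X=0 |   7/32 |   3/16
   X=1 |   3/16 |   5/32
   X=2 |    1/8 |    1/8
0.0003 dits

Mutual information: I(X;Y) = H(X) + H(Y) - H(X,Y)

Marginals:
P(X) = (13/32, 11/32, 1/4), H(X) = 0.4689 dits
P(Y) = (17/32, 15/32), H(Y) = 0.3002 dits

Joint entropy: H(X,Y) = 0.7687 dits

I(X;Y) = 0.4689 + 0.3002 - 0.7687 = 0.0003 dits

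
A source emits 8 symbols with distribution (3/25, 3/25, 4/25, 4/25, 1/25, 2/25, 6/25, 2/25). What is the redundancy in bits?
0.1569 bits

Redundancy measures how far a source is from maximum entropy:
R = H_max - H(X)

Maximum entropy for 8 symbols: H_max = log_2(8) = 3.0000 bits
Actual entropy: H(X) = 2.8431 bits
Redundancy: R = 3.0000 - 2.8431 = 0.1569 bits

This redundancy represents potential for compression: the source could be compressed by 0.1569 bits per symbol.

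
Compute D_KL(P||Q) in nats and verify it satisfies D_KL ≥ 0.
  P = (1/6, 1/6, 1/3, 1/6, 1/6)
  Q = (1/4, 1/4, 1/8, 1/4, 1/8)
0.1722 nats

KL divergence satisfies the Gibbs inequality: D_KL(P||Q) ≥ 0 for all distributions P, Q.

D_KL(P||Q) = Σ p(x) log(p(x)/q(x))
Term by term:
  x=0: 1/6 × log_e[(1/6)/(1/4)] = -0.0676
  x=1: 1/6 × log_e[(1/6)/(1/4)] = -0.0676
  x=2: 1/3 × log_e[(1/3)/(1/8)] = 0.3269
  x=3: 1/6 × log_e[(1/6)/(1/4)] = -0.0676
  x=4: 1/6 × log_e[(1/6)/(1/8)] = 0.0479
D_KL(P||Q) = 0.1722 nats

D_KL(P||Q) = 0.1722 ≥ 0 ✓

This non-negativity is a fundamental property: relative entropy cannot be negative because it measures how different Q is from P.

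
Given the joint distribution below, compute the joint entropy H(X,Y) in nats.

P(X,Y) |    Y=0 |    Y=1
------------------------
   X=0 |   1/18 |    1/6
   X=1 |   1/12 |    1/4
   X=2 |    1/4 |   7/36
1.6778 nats

Joint entropy is H(X,Y) = -Σ_{x,y} p(x,y) log p(x,y).

Summing over all non-zero entries:
H(X,Y) = -[1/18·log_e(1/18) + 1/6·log_e(1/6) + 1/12·log_e(1/12) + 1/4·log_e(1/4) + 1/4·log_e(1/4) + 7/36·log_e(7/36)]
H(X,Y) = 1.6778 nats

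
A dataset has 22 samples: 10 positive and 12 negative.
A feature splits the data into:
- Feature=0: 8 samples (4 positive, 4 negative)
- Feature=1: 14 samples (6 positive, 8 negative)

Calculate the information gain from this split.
0.0034 bits

Information Gain = H(Y) - H(Y|Feature)

Before split:
P(positive) = 10/22 = 0.4545
H(Y) = 0.9940 bits

After split:
Feature=0: H = 1.0000 bits (weight = 8/22)
Feature=1: H = 0.9852 bits (weight = 14/22)
H(Y|Feature) = (8/22)×1.0000 + (14/22)×0.9852 = 0.9906 bits

Information Gain = 0.9940 - 0.9906 = 0.0034 bits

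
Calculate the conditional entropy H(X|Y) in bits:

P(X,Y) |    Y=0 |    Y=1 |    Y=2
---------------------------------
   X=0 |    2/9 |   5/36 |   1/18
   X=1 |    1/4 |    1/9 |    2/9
0.9193 bits

Using the chain rule: H(X|Y) = H(X,Y) - H(Y)

First, compute H(X,Y) = 2.4438 bits

Marginal P(Y) = (17/36, 1/4, 5/18)
H(Y) = 1.5245 bits

H(X|Y) = H(X,Y) - H(Y) = 2.4438 - 1.5245 = 0.9193 bits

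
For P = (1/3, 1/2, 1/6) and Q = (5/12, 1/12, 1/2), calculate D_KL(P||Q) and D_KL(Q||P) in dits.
D_KL(P||Q) = 0.2773, D_KL(Q||P) = 0.2141

KL divergence is not symmetric: D_KL(P||Q) ≠ D_KL(Q||P) in general.

D_KL(P||Q) = 0.2773 dits
D_KL(Q||P) = 0.2141 dits

No, they are not equal!

This asymmetry is why KL divergence is not a true distance metric.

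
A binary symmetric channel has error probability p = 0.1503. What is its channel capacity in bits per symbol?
0.3894 bits

For a binary symmetric channel (BSC) with error probability p:
Capacity C = 1 - H(p) bits per symbol

where H(p) = -p log₂(p) - (1-p) log₂(1-p) is the binary entropy function.

H(0.1503) = 0.6106 bits
C = 1 - 0.6106 = 0.3894 bits per symbol

This means we can reliably transmit up to 0.3894 bits of information per channel use.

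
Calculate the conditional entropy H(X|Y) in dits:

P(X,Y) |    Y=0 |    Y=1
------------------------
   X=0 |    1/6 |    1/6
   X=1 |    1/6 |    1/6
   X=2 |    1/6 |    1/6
0.4771 dits

Using the chain rule: H(X|Y) = H(X,Y) - H(Y)

First, compute H(X,Y) = 0.7782 dits

Marginal P(Y) = (1/2, 1/2)
H(Y) = 0.3010 dits

H(X|Y) = H(X,Y) - H(Y) = 0.7782 - 0.3010 = 0.4771 dits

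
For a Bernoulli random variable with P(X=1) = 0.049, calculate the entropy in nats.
0.1956 nats

The binary entropy function is:
H(p) = -p log(p) - (1-p) log(1-p)

H(0.049) = -0.049 × log_e(0.049) - 0.951 × log_e(0.951)
H(0.049) = 0.1956 nats

Note: Binary entropy is maximized at p=0.5 (H=1 bit) and minimized at p=0 or p=1 (H=0).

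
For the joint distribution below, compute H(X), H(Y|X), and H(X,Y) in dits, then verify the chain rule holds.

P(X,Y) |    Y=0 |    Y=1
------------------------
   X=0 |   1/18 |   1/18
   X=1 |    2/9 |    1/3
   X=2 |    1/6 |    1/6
H(X,Y) = 0.7031, H(X) = 0.4069, H(Y|X) = 0.2962 (all in dits)

Chain rule: H(X,Y) = H(X) + H(Y|X)

Left side — joint entropy directly:
H(X,Y) = -Σ p(x,y) log p(x,y) = 0.7031 dits

Right side — compute H(Y|X) from the conditional distributions:
P(X) = (1/9, 5/9, 1/3), so H(X) = 0.4069 dits
H(Y|X) = Σ_x P(X=x) · H(Y|X=x):
  P(Y|X=0) = (1/2, 1/2), H(Y|X=0) = 0.3010, weight P(X=0) = 1/9
  P(Y|X=1) = (2/5, 3/5), H(Y|X=1) = 0.2923, weight P(X=1) = 5/9
  P(Y|X=2) = (1/2, 1/2), H(Y|X=2) = 0.3010, weight P(X=2) = 1/3
H(Y|X) = 0.2962 dits

H(X) + H(Y|X) = 0.4069 + 0.2962 = 0.7031 dits

Both sides equal 0.7031 dits. ✓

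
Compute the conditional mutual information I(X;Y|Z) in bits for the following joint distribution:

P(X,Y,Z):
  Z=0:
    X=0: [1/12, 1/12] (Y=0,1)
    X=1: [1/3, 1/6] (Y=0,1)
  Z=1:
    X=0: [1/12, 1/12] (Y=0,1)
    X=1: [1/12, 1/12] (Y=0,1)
0.0105 bits

Conditional mutual information: I(X;Y|Z) = H(X|Z) + H(Y|Z) - H(X,Y|Z)

H(Z) = 0.9183
H(X,Z) = 1.7925 → H(X|Z) = 0.8742
H(Y,Z) = 1.8879 → H(Y|Z) = 0.9696
H(X,Y,Z) = 2.7516 → H(X,Y|Z) = 1.8333

I(X;Y|Z) = 0.8742 + 0.9696 - 1.8333 = 0.0105 bits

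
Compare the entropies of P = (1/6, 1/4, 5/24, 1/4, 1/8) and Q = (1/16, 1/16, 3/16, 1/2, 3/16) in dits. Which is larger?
P

Computing entropies in dits:
H(P) = 0.6855
H(Q) = 0.5737

Distribution P has higher entropy.

Intuition: The distribution closer to uniform (more spread out) has higher entropy.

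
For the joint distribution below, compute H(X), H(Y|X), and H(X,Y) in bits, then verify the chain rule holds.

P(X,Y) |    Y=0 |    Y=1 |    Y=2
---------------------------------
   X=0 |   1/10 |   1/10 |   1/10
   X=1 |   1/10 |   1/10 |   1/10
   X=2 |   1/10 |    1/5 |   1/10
H(X,Y) = 3.1219, H(X) = 1.5710, H(Y|X) = 1.5510 (all in bits)

Chain rule: H(X,Y) = H(X) + H(Y|X)

Left side — joint entropy directly:
H(X,Y) = -Σ p(x,y) log p(x,y) = 3.1219 bits

Right side — compute H(Y|X) from the conditional distributions:
P(X) = (3/10, 3/10, 2/5), so H(X) = 1.5710 bits
H(Y|X) = Σ_x P(X=x) · H(Y|X=x):
  P(Y|X=0) = (1/3, 1/3, 1/3), H(Y|X=0) = 1.5850, weight P(X=0) = 3/10
  P(Y|X=1) = (1/3, 1/3, 1/3), H(Y|X=1) = 1.5850, weight P(X=1) = 3/10
  P(Y|X=2) = (1/4, 1/2, 1/4), H(Y|X=2) = 1.5000, weight P(X=2) = 2/5
H(Y|X) = 1.5510 bits

H(X) + H(Y|X) = 1.5710 + 1.5510 = 3.1219 bits

Both sides equal 3.1219 bits. ✓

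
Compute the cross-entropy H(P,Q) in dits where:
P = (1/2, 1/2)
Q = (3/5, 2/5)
0.3099 dits

Cross-entropy: H(P,Q) = -Σ p(x) log q(x)

Alternatively: H(P,Q) = H(P) + D_KL(P||Q)
H(P) = 0.3010 dits
D_KL(P||Q) = 0.0089 dits

H(P,Q) = 0.3010 + 0.0089 = 0.3099 dits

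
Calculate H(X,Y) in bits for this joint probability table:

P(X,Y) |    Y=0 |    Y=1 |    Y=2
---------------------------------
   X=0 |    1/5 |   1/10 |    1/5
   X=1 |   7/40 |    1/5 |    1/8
2.5404 bits

Joint entropy is H(X,Y) = -Σ_{x,y} p(x,y) log p(x,y).

Summing over all non-zero entries:
H(X,Y) = -[1/5·log_2(1/5) + 1/10·log_2(1/10) + 1/5·log_2(1/5) + 7/40·log_2(7/40) + 1/5·log_2(1/5) + 1/8·log_2(1/8)]
H(X,Y) = 2.5404 bits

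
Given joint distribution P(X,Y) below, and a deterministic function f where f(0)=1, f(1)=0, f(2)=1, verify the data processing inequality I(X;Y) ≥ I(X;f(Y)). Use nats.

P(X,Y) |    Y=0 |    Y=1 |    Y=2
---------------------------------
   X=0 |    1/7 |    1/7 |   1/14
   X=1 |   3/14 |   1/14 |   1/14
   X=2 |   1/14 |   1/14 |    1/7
I(X;Y) = 0.0658, I(X;f(Y)) = 0.0185, inequality holds: 0.0658 ≥ 0.0185

Data Processing Inequality: For any Markov chain X → Y → Z, we have I(X;Y) ≥ I(X;Z).

Here Z = f(Y) is a deterministic function of Y, forming X → Y → Z.

Original I(X;Y) = 0.0658 nats

After applying f:
P(X,Z) where Z=f(Y):
- P(X,Z=0) = P(X,Y=1)
- P(X,Z=1) = P(X,Y=0) + P(X,Y=2)

I(X;Z) = I(X;f(Y)) = 0.0185 nats

Verification: 0.0658 ≥ 0.0185 ✓

Information cannot be created by processing; the function f can only lose information about X.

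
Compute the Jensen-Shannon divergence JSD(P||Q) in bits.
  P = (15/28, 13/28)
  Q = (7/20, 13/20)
0.0254 bits

Jensen-Shannon divergence is:
JSD(P||Q) = 0.5 × D_KL(P||M) + 0.5 × D_KL(Q||M)
where M = 0.5 × (P + Q) is the mixture distribution.

M = 0.5 × (15/28, 13/28) + 0.5 × (7/20, 13/20) = (0.442857, 0.557143)

D_KL(P||M) = 0.0250 bits
D_KL(Q||M) = 0.0257 bits

JSD(P||Q) = 0.5 × 0.0250 + 0.5 × 0.0257 = 0.0254 bits

Unlike KL divergence, JSD is symmetric and bounded: 0 ≤ JSD ≤ log(2).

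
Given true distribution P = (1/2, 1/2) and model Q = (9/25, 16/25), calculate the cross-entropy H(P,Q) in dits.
0.3188 dits

Cross-entropy: H(P,Q) = -Σ p(x) log q(x)

Alternatively: H(P,Q) = H(P) + D_KL(P||Q)
H(P) = 0.3010 dits
D_KL(P||Q) = 0.0177 dits

H(P,Q) = 0.3010 + 0.0177 = 0.3188 dits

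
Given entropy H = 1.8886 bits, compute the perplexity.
3.7028

Perplexity is 2^H (or exp(H) for natural log).

H = 1.8886 bits
Perplexity = 2^1.8886 = 3.7028

Interpretation: The model's uncertainty is equivalent to choosing uniformly among 3.7 options.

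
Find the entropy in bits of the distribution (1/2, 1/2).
1.0000 bits

Shannon entropy is H(X) = -Σ p(x) log p(x).

For P = (1/2, 1/2):
H = -1/2 × log_2(1/2) -1/2 × log_2(1/2)
H = 1.0000 bits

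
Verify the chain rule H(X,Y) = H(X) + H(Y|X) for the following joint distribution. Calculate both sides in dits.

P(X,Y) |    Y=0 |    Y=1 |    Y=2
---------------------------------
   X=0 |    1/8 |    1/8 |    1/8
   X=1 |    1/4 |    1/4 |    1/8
H(X,Y) = 0.7526, H(X) = 0.2873, H(Y|X) = 0.4653 (all in dits)

Chain rule: H(X,Y) = H(X) + H(Y|X)

Left side — joint entropy directly:
H(X,Y) = -Σ p(x,y) log p(x,y) = 0.7526 dits

Right side — compute H(Y|X) from the conditional distributions:
P(X) = (3/8, 5/8), so H(X) = 0.2873 dits
H(Y|X) = Σ_x P(X=x) · H(Y|X=x):
  P(Y|X=0) = (1/3, 1/3, 1/3), H(Y|X=0) = 0.4771, weight P(X=0) = 3/8
  P(Y|X=1) = (2/5, 2/5, 1/5), H(Y|X=1) = 0.4581, weight P(X=1) = 5/8
H(Y|X) = 0.4653 dits

H(X) + H(Y|X) = 0.2873 + 0.4653 = 0.7526 dits

Both sides equal 0.7526 dits. ✓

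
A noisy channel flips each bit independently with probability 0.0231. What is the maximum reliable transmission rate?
0.8415 bits

For a binary symmetric channel (BSC) with error probability p:
Capacity C = 1 - H(p) bits per symbol

where H(p) = -p log₂(p) - (1-p) log₂(1-p) is the binary entropy function.

H(0.0231) = 0.1585 bits
C = 1 - 0.1585 = 0.8415 bits per symbol

This means we can reliably transmit up to 0.8415 bits of information per channel use.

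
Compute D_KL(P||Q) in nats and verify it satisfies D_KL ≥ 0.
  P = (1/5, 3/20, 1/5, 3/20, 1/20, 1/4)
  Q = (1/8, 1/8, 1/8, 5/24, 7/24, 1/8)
0.2512 nats

KL divergence satisfies the Gibbs inequality: D_KL(P||Q) ≥ 0 for all distributions P, Q.

D_KL(P||Q) = Σ p(x) log(p(x)/q(x))
Term by term:
  x=0: 1/5 × log_e[(1/5)/(1/8)] = 0.0940
  x=1: 3/20 × log_e[(3/20)/(1/8)] = 0.0273
  x=2: 1/5 × log_e[(1/5)/(1/8)] = 0.0940
  x=3: 3/20 × log_e[(3/20)/(5/24)] = -0.0493
  x=4: 1/20 × log_e[(1/20)/(7/24)] = -0.0882
  x=5: 1/4 × log_e[(1/4)/(1/8)] = 0.1733
D_KL(P||Q) = 0.2512 nats

D_KL(P||Q) = 0.2512 ≥ 0 ✓

This non-negativity is a fundamental property: relative entropy cannot be negative because it measures how different Q is from P.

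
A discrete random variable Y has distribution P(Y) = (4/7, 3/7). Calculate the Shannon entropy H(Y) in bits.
0.9852 bits

Shannon entropy is H(X) = -Σ p(x) log p(x).

For P = (4/7, 3/7):
H = -4/7 × log_2(4/7) -3/7 × log_2(3/7)
H = 0.9852 bits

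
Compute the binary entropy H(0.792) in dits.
0.2221 dits

The binary entropy function is:
H(p) = -p log(p) - (1-p) log(1-p)

H(0.792) = -0.792 × log_10(0.792) - 0.208 × log_10(0.208)
H(0.792) = 0.2221 dits

Note: Binary entropy is maximized at p=0.5 (H=1 bit) and minimized at p=0 or p=1 (H=0).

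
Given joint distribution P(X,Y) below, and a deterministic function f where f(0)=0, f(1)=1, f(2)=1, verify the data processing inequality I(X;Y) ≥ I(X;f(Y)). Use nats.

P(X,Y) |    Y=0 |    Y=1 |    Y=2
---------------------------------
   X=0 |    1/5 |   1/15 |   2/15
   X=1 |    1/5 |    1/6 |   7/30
I(X;Y) = 0.0158, I(X;f(Y)) = 0.0138, inequality holds: 0.0158 ≥ 0.0138

Data Processing Inequality: For any Markov chain X → Y → Z, we have I(X;Y) ≥ I(X;Z).

Here Z = f(Y) is a deterministic function of Y, forming X → Y → Z.

Original I(X;Y) = 0.0158 nats

After applying f:
P(X,Z) where Z=f(Y):
- P(X,Z=0) = P(X,Y=0)
- P(X,Z=1) = P(X,Y=1) + P(X,Y=2)

I(X;Z) = I(X;f(Y)) = 0.0138 nats

Verification: 0.0158 ≥ 0.0138 ✓

Information cannot be created by processing; the function f can only lose information about X.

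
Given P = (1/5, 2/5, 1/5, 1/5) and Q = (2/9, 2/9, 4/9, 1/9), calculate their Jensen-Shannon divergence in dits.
0.0188 dits

Jensen-Shannon divergence is:
JSD(P||Q) = 0.5 × D_KL(P||M) + 0.5 × D_KL(Q||M)
where M = 0.5 × (P + Q) is the mixture distribution.

M = 0.5 × (1/5, 2/5, 1/5, 1/5) + 0.5 × (2/9, 2/9, 4/9, 1/9) = (0.211111, 0.311111, 0.322222, 0.155556)

D_KL(P||M) = 0.0194 dits
D_KL(Q||M) = 0.0183 dits

JSD(P||Q) = 0.5 × 0.0194 + 0.5 × 0.0183 = 0.0188 dits

Unlike KL divergence, JSD is symmetric and bounded: 0 ≤ JSD ≤ log(2).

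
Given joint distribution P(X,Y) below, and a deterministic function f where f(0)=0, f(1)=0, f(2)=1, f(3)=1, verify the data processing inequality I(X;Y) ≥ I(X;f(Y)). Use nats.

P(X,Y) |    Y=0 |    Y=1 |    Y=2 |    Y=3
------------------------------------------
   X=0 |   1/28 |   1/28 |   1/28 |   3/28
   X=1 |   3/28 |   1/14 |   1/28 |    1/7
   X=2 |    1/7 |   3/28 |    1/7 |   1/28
I(X;Y) = 0.1016, I(X;f(Y)) = 0.0181, inequality holds: 0.1016 ≥ 0.0181

Data Processing Inequality: For any Markov chain X → Y → Z, we have I(X;Y) ≥ I(X;Z).

Here Z = f(Y) is a deterministic function of Y, forming X → Y → Z.

Original I(X;Y) = 0.1016 nats

After applying f:
P(X,Z) where Z=f(Y):
- P(X,Z=0) = P(X,Y=0) + P(X,Y=1)
- P(X,Z=1) = P(X,Y=2) + P(X,Y=3)

I(X;Z) = I(X;f(Y)) = 0.0181 nats

Verification: 0.1016 ≥ 0.0181 ✓

Information cannot be created by processing; the function f can only lose information about X.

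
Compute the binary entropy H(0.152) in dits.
0.1851 dits

The binary entropy function is:
H(p) = -p log(p) - (1-p) log(1-p)

H(0.152) = -0.152 × log_10(0.152) - 0.848 × log_10(0.848)
H(0.152) = 0.1851 dits

Note: Binary entropy is maximized at p=0.5 (H=1 bit) and minimized at p=0 or p=1 (H=0).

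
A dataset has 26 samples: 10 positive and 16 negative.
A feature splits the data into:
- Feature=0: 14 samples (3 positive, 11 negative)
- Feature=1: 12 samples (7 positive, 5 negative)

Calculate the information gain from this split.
0.1054 bits

Information Gain = H(Y) - H(Y|Feature)

Before split:
P(positive) = 10/26 = 0.3846
H(Y) = 0.9612 bits

After split:
Feature=0: H = 0.7496 bits (weight = 14/26)
Feature=1: H = 0.9799 bits (weight = 12/26)
H(Y|Feature) = (14/26)×0.7496 + (12/26)×0.9799 = 0.8559 bits

Information Gain = 0.9612 - 0.8559 = 0.1054 bits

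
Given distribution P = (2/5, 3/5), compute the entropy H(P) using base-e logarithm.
0.6730 nats

Shannon entropy is H(X) = -Σ p(x) log p(x).

For P = (2/5, 3/5):
H = -2/5 × log_e(2/5) -3/5 × log_e(3/5)
H = 0.6730 nats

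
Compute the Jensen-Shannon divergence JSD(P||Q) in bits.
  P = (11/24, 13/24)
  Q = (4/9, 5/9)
0.0001 bits

Jensen-Shannon divergence is:
JSD(P||Q) = 0.5 × D_KL(P||M) + 0.5 × D_KL(Q||M)
where M = 0.5 × (P + Q) is the mixture distribution.

M = 0.5 × (11/24, 13/24) + 0.5 × (4/9, 5/9) = (0.451389, 0.548611)

D_KL(P||M) = 0.0001 bits
D_KL(Q||M) = 0.0001 bits

JSD(P||Q) = 0.5 × 0.0001 + 0.5 × 0.0001 = 0.0001 bits

Unlike KL divergence, JSD is symmetric and bounded: 0 ≤ JSD ≤ log(2).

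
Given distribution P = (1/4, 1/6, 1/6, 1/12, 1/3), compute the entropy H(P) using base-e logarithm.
1.5171 nats

Shannon entropy is H(X) = -Σ p(x) log p(x).

For P = (1/4, 1/6, 1/6, 1/12, 1/3):
H = -1/4 × log_e(1/4) -1/6 × log_e(1/6) -1/6 × log_e(1/6) -1/12 × log_e(1/12) -1/3 × log_e(1/3)
H = 1.5171 nats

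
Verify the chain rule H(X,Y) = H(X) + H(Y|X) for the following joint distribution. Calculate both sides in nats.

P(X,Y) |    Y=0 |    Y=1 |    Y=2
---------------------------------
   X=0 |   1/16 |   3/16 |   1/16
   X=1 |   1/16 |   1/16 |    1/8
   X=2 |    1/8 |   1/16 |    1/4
H(X,Y) = 2.0467, H(X) = 1.0717, H(Y|X) = 0.9750 (all in nats)

Chain rule: H(X,Y) = H(X) + H(Y|X)

Left side — joint entropy directly:
H(X,Y) = -Σ p(x,y) log p(x,y) = 2.0467 nats

Right side — compute H(Y|X) from the conditional distributions:
P(X) = (5/16, 1/4, 7/16), so H(X) = 1.0717 nats
H(Y|X) = Σ_x P(X=x) · H(Y|X=x):
  P(Y|X=0) = (1/5, 3/5, 1/5), H(Y|X=0) = 0.9503, weight P(X=0) = 5/16
  P(Y|X=1) = (1/4, 1/4, 1/2), H(Y|X=1) = 1.0397, weight P(X=1) = 1/4
  P(Y|X=2) = (2/7, 1/7, 4/7), H(Y|X=2) = 0.9557, weight P(X=2) = 7/16
H(Y|X) = 0.9750 nats

H(X) + H(Y|X) = 1.0717 + 0.9750 = 2.0467 nats

Both sides equal 2.0467 nats. ✓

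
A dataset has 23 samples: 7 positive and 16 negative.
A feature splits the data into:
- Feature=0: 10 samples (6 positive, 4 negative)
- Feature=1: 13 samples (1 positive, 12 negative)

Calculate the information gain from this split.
0.2433 bits

Information Gain = H(Y) - H(Y|Feature)

Before split:
P(positive) = 7/23 = 0.3043
H(Y) = 0.8865 bits

After split:
Feature=0: H = 0.9710 bits (weight = 10/23)
Feature=1: H = 0.3912 bits (weight = 13/23)
H(Y|Feature) = (10/23)×0.9710 + (13/23)×0.3912 = 0.6433 bits

Information Gain = 0.8865 - 0.6433 = 0.2433 bits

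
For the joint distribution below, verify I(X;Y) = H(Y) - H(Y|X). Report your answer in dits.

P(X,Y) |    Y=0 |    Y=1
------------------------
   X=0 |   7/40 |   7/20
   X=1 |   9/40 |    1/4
I(X;Y) = 0.0045 dits

Mutual information has multiple equivalent forms:
- I(X;Y) = H(X) - H(X|Y)
- I(X;Y) = H(Y) - H(Y|X)
- I(X;Y) = H(X) + H(Y) - H(X,Y)

Computing all quantities:
H(X) = 0.3005, H(Y) = 0.2923, H(X,Y) = 0.5883
H(X|Y) = 0.2960, H(Y|X) = 0.2878

Verification:
H(X) - H(X|Y) = 0.3005 - 0.2960 = 0.0045
H(Y) - H(Y|X) = 0.2923 - 0.2878 = 0.0045
H(X) + H(Y) - H(X,Y) = 0.3005 + 0.2923 - 0.5883 = 0.0045

All forms give I(X;Y) = 0.0045 dits. ✓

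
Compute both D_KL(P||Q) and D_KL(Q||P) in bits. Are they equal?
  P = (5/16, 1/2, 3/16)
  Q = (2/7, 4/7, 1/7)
D_KL(P||Q) = 0.0176, D_KL(Q||P) = 0.0171

KL divergence is not symmetric: D_KL(P||Q) ≠ D_KL(Q||P) in general.

D_KL(P||Q) = 0.0176 bits
D_KL(Q||P) = 0.0171 bits

No, they are not equal!

This asymmetry is why KL divergence is not a true distance metric.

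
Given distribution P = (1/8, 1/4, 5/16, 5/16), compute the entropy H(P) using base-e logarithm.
1.3335 nats

Shannon entropy is H(X) = -Σ p(x) log p(x).

For P = (1/8, 1/4, 5/16, 5/16):
H = -1/8 × log_e(1/8) -1/4 × log_e(1/4) -5/16 × log_e(5/16) -5/16 × log_e(5/16)
H = 1.3335 nats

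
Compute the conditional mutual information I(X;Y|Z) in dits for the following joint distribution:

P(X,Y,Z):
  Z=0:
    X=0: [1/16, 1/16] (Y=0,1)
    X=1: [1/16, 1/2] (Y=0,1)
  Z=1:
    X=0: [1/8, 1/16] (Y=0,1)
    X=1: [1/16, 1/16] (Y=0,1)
0.0206 dits

Conditional mutual information: I(X;Y|Z) = H(X|Z) + H(Y|Z) - H(X,Y|Z)

H(Z) = 0.2697
H(X,Z) = 0.5026 → H(X|Z) = 0.2329
H(Y,Z) = 0.5026 → H(Y|Z) = 0.2329
H(X,Y,Z) = 0.7149 → H(X,Y|Z) = 0.4452

I(X;Y|Z) = 0.2329 + 0.2329 - 0.4452 = 0.0206 dits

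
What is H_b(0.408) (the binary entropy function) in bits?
0.9754 bits

The binary entropy function is:
H(p) = -p log(p) - (1-p) log(1-p)

H(0.408) = -0.408 × log_2(0.408) - 0.592 × log_2(0.592)
H(0.408) = 0.9754 bits

Note: Binary entropy is maximized at p=0.5 (H=1 bit) and minimized at p=0 or p=1 (H=0).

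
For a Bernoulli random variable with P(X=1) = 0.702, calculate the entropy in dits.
0.2646 dits

The binary entropy function is:
H(p) = -p log(p) - (1-p) log(1-p)

H(0.702) = -0.702 × log_10(0.702) - 0.298 × log_10(0.298)
H(0.702) = 0.2646 dits

Note: Binary entropy is maximized at p=0.5 (H=1 bit) and minimized at p=0 or p=1 (H=0).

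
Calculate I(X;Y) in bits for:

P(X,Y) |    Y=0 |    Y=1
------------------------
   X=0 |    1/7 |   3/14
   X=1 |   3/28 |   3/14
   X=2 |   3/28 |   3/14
0.0032 bits

Mutual information: I(X;Y) = H(X) + H(Y) - H(X,Y)

Marginals:
P(X) = (5/14, 9/28, 9/28), H(X) = 1.5831 bits
P(Y) = (5/14, 9/14), H(Y) = 0.9403 bits

Joint entropy: H(X,Y) = 2.5202 bits

I(X;Y) = 1.5831 + 0.9403 - 2.5202 = 0.0032 bits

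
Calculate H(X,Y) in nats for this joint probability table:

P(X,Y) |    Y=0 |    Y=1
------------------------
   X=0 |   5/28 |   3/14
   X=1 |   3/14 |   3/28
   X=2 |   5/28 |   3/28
1.7541 nats

Joint entropy is H(X,Y) = -Σ_{x,y} p(x,y) log p(x,y).

Summing over all non-zero entries:
H(X,Y) = -[5/28·log_e(5/28) + 3/14·log_e(3/14) + 3/14·log_e(3/14) + 3/28·log_e(3/28) + 5/28·log_e(5/28) + 3/28·log_e(3/28)]
H(X,Y) = 1.7541 nats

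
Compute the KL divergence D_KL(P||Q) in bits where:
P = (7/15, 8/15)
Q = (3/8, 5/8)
0.0252 bits

KL divergence: D_KL(P||Q) = Σ p(x) log(p(x)/q(x))

Computing term by term:
  x=0: 7/15 × log_2[(7/15)/(3/8)] = 7/15 × 0.3155 = 0.1472
  x=1: 8/15 × log_2[(8/15)/(5/8)] = 8/15 × -0.2288 = -0.1220

D_KL(P||Q) = 0.0252 bits

Note: KL divergence is always non-negative and equals 0 iff P = Q.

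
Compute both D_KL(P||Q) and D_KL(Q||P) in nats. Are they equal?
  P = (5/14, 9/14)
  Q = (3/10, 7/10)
D_KL(P||Q) = 0.0075, D_KL(Q||P) = 0.0073

KL divergence is not symmetric: D_KL(P||Q) ≠ D_KL(Q||P) in general.

D_KL(P||Q) = 0.0075 nats
D_KL(Q||P) = 0.0073 nats

No, they are not equal!

This asymmetry is why KL divergence is not a true distance metric.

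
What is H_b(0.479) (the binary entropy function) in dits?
0.3006 dits

The binary entropy function is:
H(p) = -p log(p) - (1-p) log(1-p)

H(0.479) = -0.479 × log_10(0.479) - 0.521 × log_10(0.521)
H(0.479) = 0.3006 dits

Note: Binary entropy is maximized at p=0.5 (H=1 bit) and minimized at p=0 or p=1 (H=0).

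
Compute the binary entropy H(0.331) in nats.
0.6349 nats

The binary entropy function is:
H(p) = -p log(p) - (1-p) log(1-p)

H(0.331) = -0.331 × log_e(0.331) - 0.669 × log_e(0.669)
H(0.331) = 0.6349 nats

Note: Binary entropy is maximized at p=0.5 (H=1 bit) and minimized at p=0 or p=1 (H=0).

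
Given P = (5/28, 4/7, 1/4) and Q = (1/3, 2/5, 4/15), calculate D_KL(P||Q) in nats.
0.0762 nats

KL divergence: D_KL(P||Q) = Σ p(x) log(p(x)/q(x))

Computing term by term:
  x=0: 5/28 × log_e[(5/28)/(1/3)] = 5/28 × -0.6242 = -0.1115
  x=1: 4/7 × log_e[(4/7)/(2/5)] = 4/7 × 0.3567 = 0.2038
  x=2: 1/4 × log_e[(1/4)/(4/15)] = 1/4 × -0.0645 = -0.0161

D_KL(P||Q) = 0.0762 nats

Note: KL divergence is always non-negative and equals 0 iff P = Q.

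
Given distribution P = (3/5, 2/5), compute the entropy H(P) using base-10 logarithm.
0.2923 dits

Shannon entropy is H(X) = -Σ p(x) log p(x).

For P = (3/5, 2/5):
H = -3/5 × log_10(3/5) -2/5 × log_10(2/5)
H = 0.2923 dits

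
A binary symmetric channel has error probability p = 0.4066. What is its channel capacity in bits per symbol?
0.0253 bits

For a binary symmetric channel (BSC) with error probability p:
Capacity C = 1 - H(p) bits per symbol

where H(p) = -p log₂(p) - (1-p) log₂(1-p) is the binary entropy function.

H(0.4066) = 0.9747 bits
C = 1 - 0.9747 = 0.0253 bits per symbol

This means we can reliably transmit up to 0.0253 bits of information per channel use.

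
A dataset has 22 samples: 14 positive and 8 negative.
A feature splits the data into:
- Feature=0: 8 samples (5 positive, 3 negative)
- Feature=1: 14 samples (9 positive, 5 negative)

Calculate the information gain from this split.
0.0002 bits

Information Gain = H(Y) - H(Y|Feature)

Before split:
P(positive) = 14/22 = 0.6364
H(Y) = 0.9457 bits

After split:
Feature=0: H = 0.9544 bits (weight = 8/22)
Feature=1: H = 0.9403 bits (weight = 14/22)
H(Y|Feature) = (8/22)×0.9544 + (14/22)×0.9403 = 0.9454 bits

Information Gain = 0.9457 - 0.9454 = 0.0002 bits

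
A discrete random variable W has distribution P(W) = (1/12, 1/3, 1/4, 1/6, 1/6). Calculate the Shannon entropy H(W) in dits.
0.6589 dits

Shannon entropy is H(X) = -Σ p(x) log p(x).

For P = (1/12, 1/3, 1/4, 1/6, 1/6):
H = -1/12 × log_10(1/12) -1/3 × log_10(1/3) -1/4 × log_10(1/4) -1/6 × log_10(1/6) -1/6 × log_10(1/6)
H = 0.6589 dits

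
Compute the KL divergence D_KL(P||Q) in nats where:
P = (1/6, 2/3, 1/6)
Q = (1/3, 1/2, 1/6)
0.0763 nats

KL divergence: D_KL(P||Q) = Σ p(x) log(p(x)/q(x))

Computing term by term:
  x=0: 1/6 × log_e[(1/6)/(1/3)] = 1/6 × -0.6931 = -0.1155
  x=1: 2/3 × log_e[(2/3)/(1/2)] = 2/3 × 0.2877 = 0.1918
  x=2: 1/6 × log_e[(1/6)/(1/6)] = 1/6 × 0.0000 = 0.0000

D_KL(P||Q) = 0.0763 nats

Note: KL divergence is always non-negative and equals 0 iff P = Q.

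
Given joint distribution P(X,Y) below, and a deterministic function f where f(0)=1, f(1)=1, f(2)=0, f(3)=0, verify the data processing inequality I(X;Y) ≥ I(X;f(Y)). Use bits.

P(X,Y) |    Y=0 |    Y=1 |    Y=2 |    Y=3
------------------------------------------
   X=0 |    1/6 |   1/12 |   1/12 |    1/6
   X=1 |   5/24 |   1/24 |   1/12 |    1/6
I(X;Y) = 0.0136, I(X;f(Y)) = 0.0000, inequality holds: 0.0136 ≥ 0.0000

Data Processing Inequality: For any Markov chain X → Y → Z, we have I(X;Y) ≥ I(X;Z).

Here Z = f(Y) is a deterministic function of Y, forming X → Y → Z.

Original I(X;Y) = 0.0136 bits

After applying f:
P(X,Z) where Z=f(Y):
- P(X,Z=0) = P(X,Y=2) + P(X,Y=3)
- P(X,Z=1) = P(X,Y=0) + P(X,Y=1)

I(X;Z) = I(X;f(Y)) = 0.0000 bits

Verification: 0.0136 ≥ 0.0000 ✓

Information cannot be created by processing; the function f can only lose information about X.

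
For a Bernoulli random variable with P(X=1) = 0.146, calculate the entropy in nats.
0.4157 nats

The binary entropy function is:
H(p) = -p log(p) - (1-p) log(1-p)

H(0.146) = -0.146 × log_e(0.146) - 0.854 × log_e(0.854)
H(0.146) = 0.4157 nats

Note: Binary entropy is maximized at p=0.5 (H=1 bit) and minimized at p=0 or p=1 (H=0).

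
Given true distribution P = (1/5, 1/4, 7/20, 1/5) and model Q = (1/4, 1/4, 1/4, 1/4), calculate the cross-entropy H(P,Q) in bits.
2.0000 bits

Cross-entropy: H(P,Q) = -Σ p(x) log q(x)

Alternatively: H(P,Q) = H(P) + D_KL(P||Q)
H(P) = 1.9589 bits
D_KL(P||Q) = 0.0411 bits

H(P,Q) = 1.9589 + 0.0411 = 2.0000 bits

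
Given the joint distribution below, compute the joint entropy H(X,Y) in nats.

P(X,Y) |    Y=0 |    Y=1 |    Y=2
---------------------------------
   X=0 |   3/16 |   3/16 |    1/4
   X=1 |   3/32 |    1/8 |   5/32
1.7462 nats

Joint entropy is H(X,Y) = -Σ_{x,y} p(x,y) log p(x,y).

Summing over all non-zero entries:
H(X,Y) = -[3/16·log_e(3/16) + 3/16·log_e(3/16) + 1/4·log_e(1/4) + 3/32·log_e(3/32) + 1/8·log_e(1/8) + 5/32·log_e(5/32)]
H(X,Y) = 1.7462 nats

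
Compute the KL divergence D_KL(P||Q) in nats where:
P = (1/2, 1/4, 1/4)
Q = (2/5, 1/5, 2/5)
0.0499 nats

KL divergence: D_KL(P||Q) = Σ p(x) log(p(x)/q(x))

Computing term by term:
  x=0: 1/2 × log_e[(1/2)/(2/5)] = 1/2 × 0.2231 = 0.1116
  x=1: 1/4 × log_e[(1/4)/(1/5)] = 1/4 × 0.2231 = 0.0558
  x=2: 1/4 × log_e[(1/4)/(2/5)] = 1/4 × -0.4700 = -0.1175

D_KL(P||Q) = 0.0499 nats

Note: KL divergence is always non-negative and equals 0 iff P = Q.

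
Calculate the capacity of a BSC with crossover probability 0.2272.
0.2269 bits

For a binary symmetric channel (BSC) with error probability p:
Capacity C = 1 - H(p) bits per symbol

where H(p) = -p log₂(p) - (1-p) log₂(1-p) is the binary entropy function.

H(0.2272) = 0.7731 bits
C = 1 - 0.7731 = 0.2269 bits per symbol

This means we can reliably transmit up to 0.2269 bits of information per channel use.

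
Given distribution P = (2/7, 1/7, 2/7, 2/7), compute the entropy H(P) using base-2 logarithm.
1.9502 bits

Shannon entropy is H(X) = -Σ p(x) log p(x).

For P = (2/7, 1/7, 2/7, 2/7):
H = -2/7 × log_2(2/7) -1/7 × log_2(1/7) -2/7 × log_2(2/7) -2/7 × log_2(2/7)
H = 1.9502 bits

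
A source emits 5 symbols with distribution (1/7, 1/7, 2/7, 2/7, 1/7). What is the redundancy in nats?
0.0596 nats

Redundancy measures how far a source is from maximum entropy:
R = H_max - H(X)

Maximum entropy for 5 symbols: H_max = log_e(5) = 1.6094 nats
Actual entropy: H(X) = 1.5498 nats
Redundancy: R = 1.6094 - 1.5498 = 0.0596 nats

This redundancy represents potential for compression: the source could be compressed by 0.0596 nats per symbol.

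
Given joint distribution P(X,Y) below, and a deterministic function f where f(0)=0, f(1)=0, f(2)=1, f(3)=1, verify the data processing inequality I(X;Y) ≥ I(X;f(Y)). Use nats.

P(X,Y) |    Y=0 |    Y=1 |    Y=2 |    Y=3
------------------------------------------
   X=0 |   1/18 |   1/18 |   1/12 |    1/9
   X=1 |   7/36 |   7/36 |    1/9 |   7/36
I(X;Y) = 0.0176, I(X;f(Y)) = 0.0165, inequality holds: 0.0176 ≥ 0.0165

Data Processing Inequality: For any Markov chain X → Y → Z, we have I(X;Y) ≥ I(X;Z).

Here Z = f(Y) is a deterministic function of Y, forming X → Y → Z.

Original I(X;Y) = 0.0176 nats

After applying f:
P(X,Z) where Z=f(Y):
- P(X,Z=0) = P(X,Y=0) + P(X,Y=1)
- P(X,Z=1) = P(X,Y=2) + P(X,Y=3)

I(X;Z) = I(X;f(Y)) = 0.0165 nats

Verification: 0.0176 ≥ 0.0165 ✓

Information cannot be created by processing; the function f can only lose information about X.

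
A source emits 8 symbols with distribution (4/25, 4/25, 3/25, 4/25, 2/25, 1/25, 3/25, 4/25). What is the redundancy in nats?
0.0669 nats

Redundancy measures how far a source is from maximum entropy:
R = H_max - H(X)

Maximum entropy for 8 symbols: H_max = log_e(8) = 2.0794 nats
Actual entropy: H(X) = 2.0125 nats
Redundancy: R = 2.0794 - 2.0125 = 0.0669 nats

This redundancy represents potential for compression: the source could be compressed by 0.0669 nats per symbol.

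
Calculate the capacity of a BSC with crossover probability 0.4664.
0.0033 bits

For a binary symmetric channel (BSC) with error probability p:
Capacity C = 1 - H(p) bits per symbol

where H(p) = -p log₂(p) - (1-p) log₂(1-p) is the binary entropy function.

H(0.4664) = 0.9967 bits
C = 1 - 0.9967 = 0.0033 bits per symbol

This means we can reliably transmit up to 0.0033 bits of information per channel use.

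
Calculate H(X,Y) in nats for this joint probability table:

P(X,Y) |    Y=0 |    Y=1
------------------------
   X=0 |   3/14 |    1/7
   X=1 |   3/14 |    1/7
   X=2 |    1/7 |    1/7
1.7721 nats

Joint entropy is H(X,Y) = -Σ_{x,y} p(x,y) log p(x,y).

Summing over all non-zero entries:
H(X,Y) = -[3/14·log_e(3/14) + 1/7·log_e(1/7) + 3/14·log_e(3/14) + 1/7·log_e(1/7) + 1/7·log_e(1/7) + 1/7·log_e(1/7)]
H(X,Y) = 1.7721 nats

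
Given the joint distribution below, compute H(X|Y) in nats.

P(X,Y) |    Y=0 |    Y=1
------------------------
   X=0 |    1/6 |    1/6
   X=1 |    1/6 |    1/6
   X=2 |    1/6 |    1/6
1.0986 nats

Using the chain rule: H(X|Y) = H(X,Y) - H(Y)

First, compute H(X,Y) = 1.7918 nats

Marginal P(Y) = (1/2, 1/2)
H(Y) = 0.6931 nats

H(X|Y) = H(X,Y) - H(Y) = 1.7918 - 0.6931 = 1.0986 nats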